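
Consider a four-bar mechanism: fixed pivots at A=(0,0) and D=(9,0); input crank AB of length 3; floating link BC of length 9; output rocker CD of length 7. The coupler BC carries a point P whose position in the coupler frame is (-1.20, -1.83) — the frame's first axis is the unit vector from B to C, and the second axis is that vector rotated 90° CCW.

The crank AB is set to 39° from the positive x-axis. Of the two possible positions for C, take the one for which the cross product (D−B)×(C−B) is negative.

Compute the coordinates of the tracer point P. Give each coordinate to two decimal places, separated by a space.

0.17 2.24

A=(0,0), D=(9.00,0)
B = A + 3.00·(cos39°, sin39°) = (2.3314, 1.8880)
|BD| = 6.9307
circle(B,9.00) ∩ circle(D,7.00): a=5.7739, h=6.9038
  candidates: C₊=(9.7676,6.9578) cross=47.848; C₋=(6.0064,-6.3276) cross=-47.848
  mode - wants cross < 0 → take C=(6.0064,-6.3276) (cross=-47.848)
ex = (C−B)/|BC| = (0.4083,-0.9128); ey = (0.9128,0.4083)
P = B + -1.20·ex + -1.83·ey = (0.1710,2.2361)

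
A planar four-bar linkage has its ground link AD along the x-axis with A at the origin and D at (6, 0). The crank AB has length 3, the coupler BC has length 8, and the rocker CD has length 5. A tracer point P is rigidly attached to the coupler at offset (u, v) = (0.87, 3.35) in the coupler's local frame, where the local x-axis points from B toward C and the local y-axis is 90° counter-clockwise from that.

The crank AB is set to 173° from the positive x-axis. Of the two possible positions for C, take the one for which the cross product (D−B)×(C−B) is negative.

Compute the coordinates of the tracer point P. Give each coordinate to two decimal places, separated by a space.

-0.31 2.57

A=(0,0), D=(6.00,0)
B = A + 3.00·(cos173°, sin173°) = (-2.9776, 0.3656)
|BD| = 8.9851
circle(B,8.00) ∩ circle(D,5.00): a=6.6628, h=4.4280
  candidates: C₊=(3.8598,4.5188) cross=39.786; C₋=(3.4995,-4.3298) cross=-39.786
  mode - wants cross < 0 → take C=(3.4995,-4.3298) (cross=-39.786)
ex = (C−B)/|BC| = (0.8096,-0.5869); ey = (0.5869,0.8096)
P = B + 0.87·ex + 3.35·ey = (-0.3070,2.5673)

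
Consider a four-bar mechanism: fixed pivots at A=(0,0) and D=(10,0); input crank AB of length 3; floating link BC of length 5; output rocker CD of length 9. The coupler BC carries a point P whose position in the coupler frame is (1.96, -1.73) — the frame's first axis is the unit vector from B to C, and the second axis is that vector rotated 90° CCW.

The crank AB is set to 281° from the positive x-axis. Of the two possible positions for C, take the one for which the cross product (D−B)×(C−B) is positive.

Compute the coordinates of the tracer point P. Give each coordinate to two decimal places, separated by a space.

A=(0,0), D=(10.00,0)
B = A + 3.00·(cos281°, sin281°) = (0.5724, -2.9449)
|BD| = 9.8768
circle(B,5.00) ∩ circle(D,9.00): a=2.1035, h=4.5360
  candidates: C₊=(1.2278,2.0120) cross=44.801; C₋=(3.9327,-6.6474) cross=-44.801
  mode + wants cross > 0 → take C=(1.2278,2.0120) (cross=44.801)
ex = (C−B)/|BC| = (0.1311,0.9914); ey = (-0.9914,0.1311)
P = B + 1.96·ex + -1.73·ey = (2.5444,-1.2285)

2.54 -1.23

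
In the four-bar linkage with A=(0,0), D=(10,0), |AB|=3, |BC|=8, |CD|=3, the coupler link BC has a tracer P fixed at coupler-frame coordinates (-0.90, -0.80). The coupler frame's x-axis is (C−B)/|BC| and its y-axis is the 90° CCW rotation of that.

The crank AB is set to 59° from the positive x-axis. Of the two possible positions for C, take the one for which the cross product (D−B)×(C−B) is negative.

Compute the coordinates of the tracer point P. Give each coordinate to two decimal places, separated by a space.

0.35 2.47

A=(0,0), D=(10.00,0)
B = A + 3.00·(cos59°, sin59°) = (1.5451, 2.5715)
|BD| = 8.8373
circle(B,8.00) ∩ circle(D,3.00): a=7.5305, h=2.7004
  candidates: C₊=(9.5355,2.9638) cross=23.864; C₋=(7.9639,-2.2033) cross=-23.864
  mode - wants cross < 0 → take C=(7.9639,-2.2033) (cross=-23.864)
ex = (C−B)/|BC| = (0.8024,-0.5968); ey = (0.5968,0.8024)
P = B + -0.90·ex + -0.80·ey = (0.3455,2.4668)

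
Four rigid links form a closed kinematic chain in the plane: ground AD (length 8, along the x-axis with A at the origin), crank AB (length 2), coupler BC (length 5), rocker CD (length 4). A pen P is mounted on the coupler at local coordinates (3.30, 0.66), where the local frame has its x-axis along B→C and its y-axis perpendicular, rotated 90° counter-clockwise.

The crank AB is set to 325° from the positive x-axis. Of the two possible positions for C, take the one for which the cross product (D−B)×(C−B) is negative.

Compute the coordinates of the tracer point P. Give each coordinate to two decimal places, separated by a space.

A=(0,0), D=(8.00,0)
B = A + 2.00·(cos325°, sin325°) = (1.6383, -1.1472)
|BD| = 6.4643
circle(B,5.00) ∩ circle(D,4.00): a=3.9283, h=3.0933
  candidates: C₊=(4.9553,2.5942) cross=19.996; C₋=(6.0532,-3.4943) cross=-19.996
  mode - wants cross < 0 → take C=(6.0532,-3.4943) (cross=-19.996)
ex = (C−B)/|BC| = (0.8830,-0.4694); ey = (0.4694,0.8830)
P = B + 3.30·ex + 0.66·ey = (4.8619,-2.1135)

4.86 -2.11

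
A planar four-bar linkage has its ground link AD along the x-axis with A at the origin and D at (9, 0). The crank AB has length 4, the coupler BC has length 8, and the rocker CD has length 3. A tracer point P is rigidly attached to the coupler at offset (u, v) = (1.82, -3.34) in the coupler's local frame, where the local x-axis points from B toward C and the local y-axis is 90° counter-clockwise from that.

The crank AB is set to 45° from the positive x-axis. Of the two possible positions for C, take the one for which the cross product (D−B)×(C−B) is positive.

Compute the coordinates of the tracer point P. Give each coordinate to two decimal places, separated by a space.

A=(0,0), D=(9.00,0)
B = A + 4.00·(cos45°, sin45°) = (2.8284, 2.8284)
|BD| = 6.7888
circle(B,8.00) ∩ circle(D,3.00): a=7.4452, h=2.9273
  candidates: C₊=(10.8163,2.3877) cross=19.873; C₋=(8.3771,-2.9346) cross=-19.873
  mode + wants cross > 0 → take C=(10.8163,2.3877) (cross=19.873)
ex = (C−B)/|BC| = (0.9985,-0.0551); ey = (0.0551,0.9985)
P = B + 1.82·ex + -3.34·ey = (4.4617,-0.6068)

4.46 -0.61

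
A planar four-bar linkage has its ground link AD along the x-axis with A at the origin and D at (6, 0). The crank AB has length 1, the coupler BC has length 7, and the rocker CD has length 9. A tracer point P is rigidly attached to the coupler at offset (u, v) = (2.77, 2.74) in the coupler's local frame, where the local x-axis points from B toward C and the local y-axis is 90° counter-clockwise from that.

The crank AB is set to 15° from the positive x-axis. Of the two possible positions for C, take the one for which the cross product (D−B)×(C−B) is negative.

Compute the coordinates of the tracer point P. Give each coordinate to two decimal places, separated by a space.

3.28 -2.88

A=(0,0), D=(6.00,0)
B = A + 1.00·(cos15°, sin15°) = (0.9659, 0.2588)
|BD| = 5.0407
circle(B,7.00) ∩ circle(D,9.00): a=-0.6538, h=6.9694
  candidates: C₊=(0.6709,7.2526) cross=35.131; C₋=(-0.0448,-6.6678) cross=-35.131
  mode - wants cross < 0 → take C=(-0.0448,-6.6678) (cross=-35.131)
ex = (C−B)/|BC| = (-0.1444,-0.9895); ey = (0.9895,-0.1444)
P = B + 2.77·ex + 2.74·ey = (3.2772,-2.8778)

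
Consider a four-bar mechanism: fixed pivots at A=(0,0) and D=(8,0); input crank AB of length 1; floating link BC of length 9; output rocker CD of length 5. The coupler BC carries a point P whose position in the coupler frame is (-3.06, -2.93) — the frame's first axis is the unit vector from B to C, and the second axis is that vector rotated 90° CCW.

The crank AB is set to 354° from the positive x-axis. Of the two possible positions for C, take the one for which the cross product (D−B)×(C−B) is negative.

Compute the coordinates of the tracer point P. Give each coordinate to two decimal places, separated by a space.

A=(0,0), D=(8.00,0)
B = A + 1.00·(cos354°, sin354°) = (0.9945, -0.1045)
|BD| = 7.0063
circle(B,9.00) ∩ circle(D,5.00): a=7.4996, h=4.9756
  candidates: C₊=(8.4190,4.9824) cross=34.860; C₋=(8.5675,-4.9677) cross=-34.860
  mode - wants cross < 0 → take C=(8.5675,-4.9677) (cross=-34.860)
ex = (C−B)/|BC| = (0.8414,-0.5404); ey = (0.5404,0.8414)
P = B + -3.06·ex + -2.93·ey = (-3.1635,-0.9165)

-3.16 -0.92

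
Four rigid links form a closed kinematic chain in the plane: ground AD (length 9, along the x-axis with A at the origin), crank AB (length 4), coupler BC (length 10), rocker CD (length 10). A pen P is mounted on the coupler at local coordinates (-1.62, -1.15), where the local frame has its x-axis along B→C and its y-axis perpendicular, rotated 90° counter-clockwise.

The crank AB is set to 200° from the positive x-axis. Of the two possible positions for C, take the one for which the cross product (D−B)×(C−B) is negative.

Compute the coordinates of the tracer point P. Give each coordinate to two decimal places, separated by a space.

-5.72 -1.07

A=(0,0), D=(9.00,0)
B = A + 4.00·(cos200°, sin200°) = (-3.7588, -1.3681)
|BD| = 12.8319
circle(B,10.00) ∩ circle(D,10.00): a=6.4160, h=7.6704
  candidates: C₊=(1.8028,6.9427) cross=98.426; C₋=(3.4384,-8.3108) cross=-98.426
  mode - wants cross < 0 → take C=(3.4384,-8.3108) (cross=-98.426)
ex = (C−B)/|BC| = (0.7197,-0.6943); ey = (0.6943,0.7197)
P = B + -1.62·ex + -1.15·ey = (-5.7231,-1.0710)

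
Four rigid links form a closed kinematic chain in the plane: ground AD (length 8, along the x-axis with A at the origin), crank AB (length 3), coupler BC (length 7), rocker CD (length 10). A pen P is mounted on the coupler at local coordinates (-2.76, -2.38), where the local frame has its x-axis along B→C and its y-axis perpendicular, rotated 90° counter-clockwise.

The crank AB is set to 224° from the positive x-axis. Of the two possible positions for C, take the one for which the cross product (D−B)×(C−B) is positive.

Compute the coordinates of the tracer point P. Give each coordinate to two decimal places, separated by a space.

A=(0,0), D=(8.00,0)
B = A + 3.00·(cos224°, sin224°) = (-2.1580, -2.0840)
|BD| = 10.3696
circle(B,7.00) ∩ circle(D,10.00): a=2.7257, h=6.4475
  candidates: C₊=(-0.7837,4.7798) cross=66.858; C₋=(1.8078,-7.8522) cross=-66.858
  mode + wants cross > 0 → take C=(-0.7837,4.7798) (cross=66.858)
ex = (C−B)/|BC| = (0.1963,0.9805); ey = (-0.9805,0.1963)
P = B + -2.76·ex + -2.38·ey = (-0.3662,-5.2575)

-0.37 -5.26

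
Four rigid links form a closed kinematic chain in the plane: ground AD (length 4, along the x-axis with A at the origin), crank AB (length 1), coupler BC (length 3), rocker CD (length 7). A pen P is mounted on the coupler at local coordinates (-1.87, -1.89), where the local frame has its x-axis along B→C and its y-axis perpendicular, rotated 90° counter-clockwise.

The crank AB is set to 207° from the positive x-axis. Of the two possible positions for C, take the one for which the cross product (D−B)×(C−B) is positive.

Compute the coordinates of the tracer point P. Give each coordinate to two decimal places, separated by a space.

A=(0,0), D=(4.00,0)
B = A + 1.00·(cos207°, sin207°) = (-0.8910, -0.4540)
|BD| = 4.9120
circle(B,3.00) ∩ circle(D,7.00): a=-1.6156, h=2.5278
  candidates: C₊=(-2.7333,1.9137) cross=12.417; C₋=(-2.2661,-3.1203) cross=-12.417
  mode + wants cross > 0 → take C=(-2.7333,1.9137) (cross=12.417)
ex = (C−B)/|BC| = (-0.6141,0.7892); ey = (-0.7892,-0.6141)
P = B + -1.87·ex + -1.89·ey = (1.7490,-0.7692)

1.75 -0.77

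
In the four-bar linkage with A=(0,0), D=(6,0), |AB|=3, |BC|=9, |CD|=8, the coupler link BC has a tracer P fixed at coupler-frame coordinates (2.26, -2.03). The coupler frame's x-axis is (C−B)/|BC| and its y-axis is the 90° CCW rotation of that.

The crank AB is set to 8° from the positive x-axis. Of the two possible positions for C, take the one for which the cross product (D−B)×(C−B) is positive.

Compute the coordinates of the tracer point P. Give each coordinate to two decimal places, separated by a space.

A=(0,0), D=(6.00,0)
B = A + 3.00·(cos8°, sin8°) = (2.9708, 0.4175)
|BD| = 3.0578
circle(B,9.00) ∩ circle(D,8.00): a=4.3087, h=7.9016
  candidates: C₊=(8.3180,7.6568) cross=24.162; C₋=(6.1602,-7.9984) cross=-24.162
  mode + wants cross > 0 → take C=(8.3180,7.6568) (cross=24.162)
ex = (C−B)/|BC| = (0.5941,0.8044); ey = (-0.8044,0.5941)
P = B + 2.26·ex + -2.03·ey = (5.9464,1.0293)

5.95 1.03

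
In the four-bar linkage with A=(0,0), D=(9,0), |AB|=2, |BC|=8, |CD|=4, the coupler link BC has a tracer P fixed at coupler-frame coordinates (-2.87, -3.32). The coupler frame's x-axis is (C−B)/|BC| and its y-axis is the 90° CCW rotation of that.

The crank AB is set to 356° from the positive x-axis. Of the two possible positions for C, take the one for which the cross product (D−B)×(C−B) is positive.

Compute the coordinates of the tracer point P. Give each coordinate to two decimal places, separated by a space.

1.26 -4.47

A=(0,0), D=(9.00,0)
B = A + 2.00·(cos356°, sin356°) = (1.9951, -0.1395)
|BD| = 7.0063
circle(B,8.00) ∩ circle(D,4.00): a=6.9286, h=3.9992
  candidates: C₊=(8.8428,3.9969) cross=28.020; C₋=(9.0020,-4.0000) cross=-28.020
  mode + wants cross > 0 → take C=(8.8428,3.9969) (cross=28.020)
ex = (C−B)/|BC| = (0.8560,0.5171); ey = (-0.5171,0.8560)
P = B + -2.87·ex + -3.32·ey = (1.2552,-4.4652)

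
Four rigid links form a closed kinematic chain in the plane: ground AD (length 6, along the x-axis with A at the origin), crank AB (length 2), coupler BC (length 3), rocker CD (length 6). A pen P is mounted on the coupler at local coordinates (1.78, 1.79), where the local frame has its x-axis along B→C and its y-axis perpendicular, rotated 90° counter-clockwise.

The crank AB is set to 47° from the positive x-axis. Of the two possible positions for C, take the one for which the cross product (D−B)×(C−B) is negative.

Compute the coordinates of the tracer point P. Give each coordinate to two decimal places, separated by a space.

2.27 -0.89

A=(0,0), D=(6.00,0)
B = A + 2.00·(cos47°, sin47°) = (1.3640, 1.4627)
|BD| = 4.8613
circle(B,3.00) ∩ circle(D,6.00): a=-0.3464, h=2.9799
  candidates: C₊=(1.9303,4.4088) cross=14.486; C₋=(0.1370,-1.2749) cross=-14.486
  mode - wants cross < 0 → take C=(0.1370,-1.2749) (cross=-14.486)
ex = (C−B)/|BC| = (-0.4090,-0.9125); ey = (0.9125,-0.4090)
P = B + 1.78·ex + 1.79·ey = (2.2694,-0.8937)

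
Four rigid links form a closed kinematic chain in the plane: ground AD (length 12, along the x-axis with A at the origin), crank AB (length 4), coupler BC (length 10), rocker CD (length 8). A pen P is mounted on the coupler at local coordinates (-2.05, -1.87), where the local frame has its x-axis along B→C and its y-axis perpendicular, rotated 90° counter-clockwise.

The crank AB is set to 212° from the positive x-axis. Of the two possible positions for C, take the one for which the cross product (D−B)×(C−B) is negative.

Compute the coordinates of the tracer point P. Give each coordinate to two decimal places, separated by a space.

A=(0,0), D=(12.00,0)
B = A + 4.00·(cos212°, sin212°) = (-3.3922, -2.1197)
|BD| = 15.5375
circle(B,10.00) ∩ circle(D,8.00): a=8.9272, h=4.5061
  candidates: C₊=(4.8368,3.5622) cross=70.013; C₋=(6.0663,-5.3657) cross=-70.013
  mode - wants cross < 0 → take C=(6.0663,-5.3657) (cross=-70.013)
ex = (C−B)/|BC| = (0.9458,-0.3246); ey = (0.3246,0.9458)
P = B + -2.05·ex + -1.87·ey = (-5.9382,-3.2230)

-5.94 -3.22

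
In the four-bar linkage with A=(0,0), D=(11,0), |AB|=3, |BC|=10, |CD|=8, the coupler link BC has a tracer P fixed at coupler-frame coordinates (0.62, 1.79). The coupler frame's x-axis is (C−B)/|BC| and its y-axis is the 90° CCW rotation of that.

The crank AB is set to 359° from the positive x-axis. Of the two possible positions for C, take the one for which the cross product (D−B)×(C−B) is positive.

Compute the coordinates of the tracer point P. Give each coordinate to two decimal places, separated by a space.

A=(0,0), D=(11.00,0)
B = A + 3.00·(cos359°, sin359°) = (2.9995, -0.0524)
|BD| = 8.0006
circle(B,10.00) ∩ circle(D,8.00): a=6.2501, h=7.8061
  candidates: C₊=(9.1985,7.7945) cross=62.454; C₋=(9.3006,-7.8174) cross=-62.454
  mode + wants cross > 0 → take C=(9.1985,7.7945) (cross=62.454)
ex = (C−B)/|BC| = (0.6199,0.7847); ey = (-0.7847,0.6199)
P = B + 0.62·ex + 1.79·ey = (1.9793,1.5438)

1.98 1.54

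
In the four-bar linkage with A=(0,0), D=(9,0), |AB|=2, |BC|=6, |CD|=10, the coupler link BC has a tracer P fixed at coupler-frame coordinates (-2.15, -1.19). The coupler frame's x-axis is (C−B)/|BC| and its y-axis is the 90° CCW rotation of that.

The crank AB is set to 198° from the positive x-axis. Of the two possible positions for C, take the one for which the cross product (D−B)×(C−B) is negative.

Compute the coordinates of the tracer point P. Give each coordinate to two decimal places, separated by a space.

-3.97 0.72

A=(0,0), D=(9.00,0)
B = A + 2.00·(cos198°, sin198°) = (-1.9021, -0.6180)
|BD| = 10.9196
circle(B,6.00) ∩ circle(D,10.00): a=2.5293, h=5.4408
  candidates: C₊=(0.3152,4.9572) cross=59.412; C₋=(0.9311,-5.9070) cross=-59.412
  mode - wants cross < 0 → take C=(0.9311,-5.9070) (cross=-59.412)
ex = (C−B)/|BC| = (0.4722,-0.8815); ey = (0.8815,0.4722)
P = B + -2.15·ex + -1.19·ey = (-3.9663,0.7153)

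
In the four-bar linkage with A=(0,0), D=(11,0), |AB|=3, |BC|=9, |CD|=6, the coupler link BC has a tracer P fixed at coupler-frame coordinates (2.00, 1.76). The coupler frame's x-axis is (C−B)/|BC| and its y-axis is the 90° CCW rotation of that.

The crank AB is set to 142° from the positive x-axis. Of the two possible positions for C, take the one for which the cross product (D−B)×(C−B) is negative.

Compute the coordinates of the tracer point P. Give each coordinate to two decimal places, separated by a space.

0.24 2.43

A=(0,0), D=(11.00,0)
B = A + 3.00·(cos142°, sin142°) = (-2.3640, 1.8470)
|BD| = 13.4911
circle(B,9.00) ∩ circle(D,6.00): a=8.4133, h=3.1963
  candidates: C₊=(6.4076,3.8614) cross=43.122; C₋=(5.5325,-2.4710) cross=-43.122
  mode - wants cross < 0 → take C=(5.5325,-2.4710) (cross=-43.122)
ex = (C−B)/|BC| = (0.8774,-0.4798); ey = (0.4798,0.8774)
P = B + 2.00·ex + 1.76·ey = (0.2352,2.4316)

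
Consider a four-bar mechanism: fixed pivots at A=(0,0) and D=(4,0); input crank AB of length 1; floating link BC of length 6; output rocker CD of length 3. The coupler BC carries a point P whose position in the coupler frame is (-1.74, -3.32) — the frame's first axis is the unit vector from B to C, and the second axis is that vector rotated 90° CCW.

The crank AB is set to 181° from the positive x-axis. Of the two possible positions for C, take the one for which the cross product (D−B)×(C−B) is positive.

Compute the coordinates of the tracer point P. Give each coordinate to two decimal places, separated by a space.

A=(0,0), D=(4.00,0)
B = A + 1.00·(cos181°, sin181°) = (-0.9998, -0.0175)
|BD| = 4.9999
circle(B,6.00) ∩ circle(D,3.00): a=5.2000, h=2.9933
  candidates: C₊=(4.1897,2.9940) cross=14.966; C₋=(4.2106,-2.9926) cross=-14.966
  mode + wants cross > 0 → take C=(4.1897,2.9940) (cross=14.966)
ex = (C−B)/|BC| = (0.8649,0.5019); ey = (-0.5019,0.8649)
P = B + -1.74·ex + -3.32·ey = (-0.8385,-3.7623)

-0.84 -3.76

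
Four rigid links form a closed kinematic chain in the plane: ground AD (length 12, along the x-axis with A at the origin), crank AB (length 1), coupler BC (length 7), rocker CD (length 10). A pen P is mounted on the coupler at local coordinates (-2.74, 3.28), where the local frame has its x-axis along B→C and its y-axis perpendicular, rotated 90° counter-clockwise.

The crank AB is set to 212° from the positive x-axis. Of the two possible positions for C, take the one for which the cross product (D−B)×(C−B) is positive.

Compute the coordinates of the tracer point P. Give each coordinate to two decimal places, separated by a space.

-5.12 -0.74

A=(0,0), D=(12.00,0)
B = A + 1.00·(cos212°, sin212°) = (-0.8480, -0.5299)
|BD| = 12.8590
circle(B,7.00) ∩ circle(D,10.00): a=4.4464, h=5.4064
  candidates: C₊=(3.3718,5.0551) cross=69.521; C₋=(3.8174,-5.7485) cross=-69.521
  mode + wants cross > 0 → take C=(3.3718,5.0551) (cross=69.521)
ex = (C−B)/|BC| = (0.6028,0.7979); ey = (-0.7979,0.6028)
P = B + -2.74·ex + 3.28·ey = (-5.1168,-0.7388)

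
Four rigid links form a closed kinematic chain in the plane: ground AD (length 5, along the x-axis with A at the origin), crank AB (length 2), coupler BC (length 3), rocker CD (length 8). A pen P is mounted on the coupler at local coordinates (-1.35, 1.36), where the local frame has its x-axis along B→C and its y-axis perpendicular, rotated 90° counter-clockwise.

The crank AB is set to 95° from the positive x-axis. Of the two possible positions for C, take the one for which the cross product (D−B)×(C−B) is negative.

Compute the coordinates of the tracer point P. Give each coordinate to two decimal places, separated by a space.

A=(0,0), D=(5.00,0)
B = A + 2.00·(cos95°, sin95°) = (-0.1743, 1.9924)
|BD| = 5.5446
circle(B,3.00) ∩ circle(D,8.00): a=-2.1874, h=2.0531
  candidates: C₊=(-1.4779,4.6944) cross=11.384; C₋=(-2.9534,0.8624) cross=-11.384
  mode - wants cross < 0 → take C=(-2.9534,0.8624) (cross=-11.384)
ex = (C−B)/|BC| = (-0.9264,-0.3767); ey = (0.3767,-0.9264)
P = B + -1.35·ex + 1.36·ey = (1.5885,1.2410)

1.59 1.24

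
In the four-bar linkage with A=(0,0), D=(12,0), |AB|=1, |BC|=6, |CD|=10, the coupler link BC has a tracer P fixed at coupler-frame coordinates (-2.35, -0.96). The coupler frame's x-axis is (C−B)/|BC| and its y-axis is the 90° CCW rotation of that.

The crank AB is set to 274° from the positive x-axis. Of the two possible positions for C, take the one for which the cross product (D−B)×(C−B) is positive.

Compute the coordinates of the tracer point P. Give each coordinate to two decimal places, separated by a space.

-0.22 -3.52

A=(0,0), D=(12.00,0)
B = A + 1.00·(cos274°, sin274°) = (0.0698, -0.9976)
|BD| = 11.9719
circle(B,6.00) ∩ circle(D,10.00): a=3.3130, h=5.0024
  candidates: C₊=(2.9544,4.2635) cross=59.888; C₋=(3.7881,-5.7065) cross=-59.888
  mode + wants cross > 0 → take C=(2.9544,4.2635) (cross=59.888)
ex = (C−B)/|BC| = (0.4808,0.8768); ey = (-0.8768,0.4808)
P = B + -2.35·ex + -0.96·ey = (-0.2183,-3.5197)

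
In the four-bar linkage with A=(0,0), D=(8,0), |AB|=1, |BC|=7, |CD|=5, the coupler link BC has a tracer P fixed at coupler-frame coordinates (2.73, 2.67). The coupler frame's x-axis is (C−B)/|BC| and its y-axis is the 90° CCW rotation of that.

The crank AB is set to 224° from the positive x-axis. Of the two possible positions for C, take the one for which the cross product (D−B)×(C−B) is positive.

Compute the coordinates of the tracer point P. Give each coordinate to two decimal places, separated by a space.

A=(0,0), D=(8.00,0)
B = A + 1.00·(cos224°, sin224°) = (-0.7193, -0.6947)
|BD| = 8.7470
circle(B,7.00) ∩ circle(D,5.00): a=5.7454, h=3.9988
  candidates: C₊=(4.6903,3.7478) cross=34.978; C₋=(5.3255,-4.2246) cross=-34.978
  mode + wants cross > 0 → take C=(4.6903,3.7478) (cross=34.978)
ex = (C−B)/|BC| = (0.7728,0.6346); ey = (-0.6346,0.7728)
P = B + 2.73·ex + 2.67·ey = (-0.3041,3.1013)

-0.30 3.10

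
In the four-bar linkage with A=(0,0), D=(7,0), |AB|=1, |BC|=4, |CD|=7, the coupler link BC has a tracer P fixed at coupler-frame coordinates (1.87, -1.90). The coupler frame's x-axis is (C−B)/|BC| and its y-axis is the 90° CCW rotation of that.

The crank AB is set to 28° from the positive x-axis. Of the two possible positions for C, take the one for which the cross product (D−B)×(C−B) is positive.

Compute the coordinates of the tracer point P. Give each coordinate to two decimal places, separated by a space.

3.07 1.99

A=(0,0), D=(7.00,0)
B = A + 1.00·(cos28°, sin28°) = (0.8829, 0.4695)
|BD| = 6.1350
circle(B,4.00) ∩ circle(D,7.00): a=0.3781, h=3.9821
  candidates: C₊=(1.5646,4.4110) cross=24.430; C₋=(0.9552,-3.5299) cross=-24.430
  mode + wants cross > 0 → take C=(1.5646,4.4110) (cross=24.430)
ex = (C−B)/|BC| = (0.1704,0.9854); ey = (-0.9854,0.1704)
P = B + 1.87·ex + -1.90·ey = (3.0738,1.9883)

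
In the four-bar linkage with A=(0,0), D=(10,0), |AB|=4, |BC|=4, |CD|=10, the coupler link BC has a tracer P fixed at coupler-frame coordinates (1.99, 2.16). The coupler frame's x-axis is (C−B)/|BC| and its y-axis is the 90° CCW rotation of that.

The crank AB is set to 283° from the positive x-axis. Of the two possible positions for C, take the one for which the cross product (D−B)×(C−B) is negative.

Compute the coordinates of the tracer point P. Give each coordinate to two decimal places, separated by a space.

3.80 -4.37

A=(0,0), D=(10.00,0)
B = A + 4.00·(cos283°, sin283°) = (0.8998, -3.8975)
|BD| = 9.8997
circle(B,4.00) ∩ circle(D,10.00): a=0.7073, h=3.9370
  candidates: C₊=(0.0000,0.0000) cross=38.975; C₋=(3.0999,-7.2380) cross=-38.975
  mode - wants cross < 0 → take C=(3.0999,-7.2380) (cross=-38.975)
ex = (C−B)/|BC| = (0.5500,-0.8351); ey = (0.8351,0.5500)
P = B + 1.99·ex + 2.16·ey = (3.7983,-4.3713)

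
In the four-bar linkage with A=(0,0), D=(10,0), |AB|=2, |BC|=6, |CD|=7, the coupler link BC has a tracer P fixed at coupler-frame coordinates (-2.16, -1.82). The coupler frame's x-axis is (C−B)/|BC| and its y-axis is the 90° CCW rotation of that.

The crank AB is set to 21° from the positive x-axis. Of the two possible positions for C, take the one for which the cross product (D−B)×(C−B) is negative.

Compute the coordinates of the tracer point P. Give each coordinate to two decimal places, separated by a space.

-0.76 1.76

A=(0,0), D=(10.00,0)
B = A + 2.00·(cos21°, sin21°) = (1.8672, 0.7167)
|BD| = 8.1644
circle(B,6.00) ∩ circle(D,7.00): a=3.2860, h=5.0202
  candidates: C₊=(5.5812,5.4290) cross=40.986; C₋=(4.6998,-4.5725) cross=-40.986
  mode - wants cross < 0 → take C=(4.6998,-4.5725) (cross=-40.986)
ex = (C−B)/|BC| = (0.4721,-0.8815); ey = (0.8815,0.4721)
P = B + -2.16·ex + -1.82·ey = (-0.7570,1.7616)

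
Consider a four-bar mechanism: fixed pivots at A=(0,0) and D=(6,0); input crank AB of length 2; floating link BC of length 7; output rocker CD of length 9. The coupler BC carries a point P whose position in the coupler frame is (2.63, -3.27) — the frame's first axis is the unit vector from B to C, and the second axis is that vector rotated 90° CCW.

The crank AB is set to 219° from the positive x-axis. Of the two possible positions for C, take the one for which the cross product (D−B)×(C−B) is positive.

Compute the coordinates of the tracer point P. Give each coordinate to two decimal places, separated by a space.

1.93 1.08

A=(0,0), D=(6.00,0)
B = A + 2.00·(cos219°, sin219°) = (-1.5543, -1.2586)
|BD| = 7.6584
circle(B,7.00) ∩ circle(D,9.00): a=1.7400, h=6.7803
  candidates: C₊=(-0.9523,5.7154) cross=51.926; C₋=(1.2764,-7.6608) cross=-51.926
  mode + wants cross > 0 → take C=(-0.9523,5.7154) (cross=51.926)
ex = (C−B)/|BC| = (0.0860,0.9963); ey = (-0.9963,0.0860)
P = B + 2.63·ex + -3.27·ey = (1.9298,1.0804)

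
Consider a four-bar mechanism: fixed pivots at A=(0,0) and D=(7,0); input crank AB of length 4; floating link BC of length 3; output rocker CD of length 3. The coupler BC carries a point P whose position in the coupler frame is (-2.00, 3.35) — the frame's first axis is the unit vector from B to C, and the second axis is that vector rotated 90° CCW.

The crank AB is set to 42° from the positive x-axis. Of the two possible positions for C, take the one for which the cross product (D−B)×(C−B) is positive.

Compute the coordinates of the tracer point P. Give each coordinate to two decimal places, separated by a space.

A=(0,0), D=(7.00,0)
B = A + 4.00·(cos42°, sin42°) = (2.9726, 2.6765)
|BD| = 4.8357
circle(B,3.00) ∩ circle(D,3.00): a=2.4178, h=1.7760
  candidates: C₊=(5.9693,2.8174) cross=8.588; C₋=(4.0033,-0.1409) cross=-8.588
  mode + wants cross > 0 → take C=(5.9693,2.8174) (cross=8.588)
ex = (C−B)/|BC| = (0.9989,0.0470); ey = (-0.0470,0.9989)
P = B + -2.00·ex + 3.35·ey = (0.8175,5.9289)

0.82 5.93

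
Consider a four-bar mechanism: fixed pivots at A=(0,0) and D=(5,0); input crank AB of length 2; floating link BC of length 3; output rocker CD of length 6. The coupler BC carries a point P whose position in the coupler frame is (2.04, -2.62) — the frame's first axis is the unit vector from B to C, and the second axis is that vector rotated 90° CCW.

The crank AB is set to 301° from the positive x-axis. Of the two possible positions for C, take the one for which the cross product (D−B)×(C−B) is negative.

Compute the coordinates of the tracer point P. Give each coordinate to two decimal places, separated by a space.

A=(0,0), D=(5.00,0)
B = A + 2.00·(cos301°, sin301°) = (1.0301, -1.7143)
|BD| = 4.3243
circle(B,3.00) ∩ circle(D,6.00): a=-0.9598, h=2.8423
  candidates: C₊=(-0.9779,0.5146) cross=12.291; C₋=(1.2758,-4.7043) cross=-12.291
  mode - wants cross < 0 → take C=(1.2758,-4.7043) (cross=-12.291)
ex = (C−B)/|BC| = (0.0819,-0.9966); ey = (0.9966,0.0819)
P = B + 2.04·ex + -2.62·ey = (-1.4141,-3.9620)

-1.41 -3.96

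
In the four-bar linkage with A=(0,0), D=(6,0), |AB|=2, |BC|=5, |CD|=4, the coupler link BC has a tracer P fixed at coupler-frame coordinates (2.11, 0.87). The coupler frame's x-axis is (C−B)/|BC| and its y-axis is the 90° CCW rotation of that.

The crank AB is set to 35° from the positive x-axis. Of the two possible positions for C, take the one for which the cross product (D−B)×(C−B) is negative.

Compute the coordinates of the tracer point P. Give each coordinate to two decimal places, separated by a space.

3.34 -0.37

A=(0,0), D=(6.00,0)
B = A + 2.00·(cos35°, sin35°) = (1.6383, 1.1472)
|BD| = 4.5100
circle(B,5.00) ∩ circle(D,4.00): a=3.2528, h=3.7973
  candidates: C₊=(5.7500,3.9922) cross=17.126; C₋=(3.8183,-3.3526) cross=-17.126
  mode - wants cross < 0 → take C=(3.8183,-3.3526) (cross=-17.126)
ex = (C−B)/|BC| = (0.4360,-0.9000); ey = (0.9000,0.4360)
P = B + 2.11·ex + 0.87·ey = (3.3412,-0.3724)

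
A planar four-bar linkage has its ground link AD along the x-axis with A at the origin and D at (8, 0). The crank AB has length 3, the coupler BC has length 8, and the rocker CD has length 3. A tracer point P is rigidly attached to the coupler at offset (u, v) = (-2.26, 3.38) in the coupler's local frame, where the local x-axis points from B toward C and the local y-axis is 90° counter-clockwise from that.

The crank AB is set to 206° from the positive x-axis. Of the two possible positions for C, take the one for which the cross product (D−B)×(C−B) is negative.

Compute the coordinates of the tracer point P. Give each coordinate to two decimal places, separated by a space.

-4.96 2.06

A=(0,0), D=(8.00,0)
B = A + 3.00·(cos206°, sin206°) = (-2.6964, -1.3151)
|BD| = 10.7769
circle(B,8.00) ∩ circle(D,3.00): a=7.9402, h=0.9762
  candidates: C₊=(5.0654,0.6228) cross=10.521; C₋=(5.3036,-1.3151) cross=-10.521
  mode - wants cross < 0 → take C=(5.3036,-1.3151) (cross=-10.521)
ex = (C−B)/|BC| = (1.0000,-0.0000); ey = (0.0000,1.0000)
P = B + -2.26·ex + 3.38·ey = (-4.9564,2.0649)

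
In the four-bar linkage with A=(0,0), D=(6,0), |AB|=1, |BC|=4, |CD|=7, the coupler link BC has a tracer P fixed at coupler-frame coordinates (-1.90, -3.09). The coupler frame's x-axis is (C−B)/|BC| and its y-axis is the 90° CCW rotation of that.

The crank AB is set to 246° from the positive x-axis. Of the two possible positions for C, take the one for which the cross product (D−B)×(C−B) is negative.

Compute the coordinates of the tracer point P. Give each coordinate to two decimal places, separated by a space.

-3.93 -0.06

A=(0,0), D=(6.00,0)
B = A + 1.00·(cos246°, sin246°) = (-0.4067, -0.9135)
|BD| = 6.4715
circle(B,4.00) ∩ circle(D,7.00): a=0.6861, h=3.9407
  candidates: C₊=(-0.2837,3.0846) cross=25.502; C₋=(0.8288,-4.7179) cross=-25.502
  mode - wants cross < 0 → take C=(0.8288,-4.7179) (cross=-25.502)
ex = (C−B)/|BC| = (0.3089,-0.9511); ey = (0.9511,0.3089)
P = B + -1.90·ex + -3.09·ey = (-3.9325,-0.0609)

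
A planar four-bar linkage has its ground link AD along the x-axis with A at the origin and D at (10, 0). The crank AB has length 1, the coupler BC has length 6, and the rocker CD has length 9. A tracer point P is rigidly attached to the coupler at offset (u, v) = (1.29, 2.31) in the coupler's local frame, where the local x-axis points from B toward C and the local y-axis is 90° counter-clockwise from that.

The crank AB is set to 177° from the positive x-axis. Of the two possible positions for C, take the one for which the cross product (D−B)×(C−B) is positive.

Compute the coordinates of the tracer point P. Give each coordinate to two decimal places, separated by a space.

A=(0,0), D=(10.00,0)
B = A + 1.00·(cos177°, sin177°) = (-0.9986, 0.0523)
|BD| = 10.9988
circle(B,6.00) ∩ circle(D,9.00): a=3.4537, h=4.9063
  candidates: C₊=(2.4784,4.9422) cross=53.963; C₋=(2.4317,-4.8704) cross=-53.963
  mode + wants cross > 0 → take C=(2.4784,4.9422) (cross=53.963)
ex = (C−B)/|BC| = (0.5795,0.8150); ey = (-0.8150,0.5795)
P = B + 1.29·ex + 2.31·ey = (-2.1337,2.4423)

-2.13 2.44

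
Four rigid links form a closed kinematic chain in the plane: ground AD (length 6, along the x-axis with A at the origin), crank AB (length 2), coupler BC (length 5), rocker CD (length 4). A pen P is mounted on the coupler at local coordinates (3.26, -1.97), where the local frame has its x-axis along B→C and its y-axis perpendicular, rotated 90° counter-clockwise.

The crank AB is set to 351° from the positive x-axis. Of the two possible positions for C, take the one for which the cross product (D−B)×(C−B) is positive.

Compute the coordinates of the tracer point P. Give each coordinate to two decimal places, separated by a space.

5.44 1.27

A=(0,0), D=(6.00,0)
B = A + 2.00·(cos351°, sin351°) = (1.9754, -0.3129)
|BD| = 4.0368
circle(B,5.00) ∩ circle(D,4.00): a=3.1331, h=3.8966
  candidates: C₊=(4.7971,3.8148) cross=15.730; C₋=(5.4011,-3.9549) cross=-15.730
  mode + wants cross > 0 → take C=(4.7971,3.8148) (cross=15.730)
ex = (C−B)/|BC| = (0.5643,0.8255); ey = (-0.8255,0.5643)
P = B + 3.26·ex + -1.97·ey = (5.4414,1.2666)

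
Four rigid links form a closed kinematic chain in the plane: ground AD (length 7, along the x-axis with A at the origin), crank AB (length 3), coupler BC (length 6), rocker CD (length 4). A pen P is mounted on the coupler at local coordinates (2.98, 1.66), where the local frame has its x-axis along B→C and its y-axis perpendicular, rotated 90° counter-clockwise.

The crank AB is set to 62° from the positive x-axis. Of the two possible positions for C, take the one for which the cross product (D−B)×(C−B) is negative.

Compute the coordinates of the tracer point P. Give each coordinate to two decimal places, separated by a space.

A=(0,0), D=(7.00,0)
B = A + 3.00·(cos62°, sin62°) = (1.4084, 2.6488)
|BD| = 6.1873
circle(B,6.00) ∩ circle(D,4.00): a=4.7099, h=3.7172
  candidates: C₊=(7.2562,3.9918) cross=22.999; C₋=(4.0735,-2.7268) cross=-22.999
  mode - wants cross < 0 → take C=(4.0735,-2.7268) (cross=-22.999)
ex = (C−B)/|BC| = (0.4442,-0.8959); ey = (0.8959,0.4442)
P = B + 2.98·ex + 1.66·ey = (4.2193,0.7163)

4.22 0.72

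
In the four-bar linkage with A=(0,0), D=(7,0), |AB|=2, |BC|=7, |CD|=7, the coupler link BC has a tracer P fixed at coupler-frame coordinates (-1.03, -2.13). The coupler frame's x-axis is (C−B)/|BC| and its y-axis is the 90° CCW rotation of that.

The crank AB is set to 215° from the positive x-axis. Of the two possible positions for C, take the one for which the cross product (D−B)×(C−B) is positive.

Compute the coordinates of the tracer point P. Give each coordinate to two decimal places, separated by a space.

-0.34 -3.13

A=(0,0), D=(7.00,0)
B = A + 2.00·(cos215°, sin215°) = (-1.6383, -1.1472)
|BD| = 8.7141
circle(B,7.00) ∩ circle(D,7.00): a=4.3571, h=5.4787
  candidates: C₊=(1.9596,4.8574) cross=47.742; C₋=(3.4021,-6.0046) cross=-47.742
  mode + wants cross > 0 → take C=(1.9596,4.8574) (cross=47.742)
ex = (C−B)/|BC| = (0.5140,0.8578); ey = (-0.8578,0.5140)
P = B + -1.03·ex + -2.13·ey = (-0.3406,-3.1255)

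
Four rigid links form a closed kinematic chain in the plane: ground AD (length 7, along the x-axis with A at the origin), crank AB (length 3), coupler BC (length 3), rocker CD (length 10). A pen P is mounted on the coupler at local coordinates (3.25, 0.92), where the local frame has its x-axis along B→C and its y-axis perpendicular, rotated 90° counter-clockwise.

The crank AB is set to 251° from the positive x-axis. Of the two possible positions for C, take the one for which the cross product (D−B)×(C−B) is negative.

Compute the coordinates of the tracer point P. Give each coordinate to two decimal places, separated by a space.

A=(0,0), D=(7.00,0)
B = A + 3.00·(cos251°, sin251°) = (-0.9767, -2.8366)
|BD| = 8.4660
circle(B,3.00) ∩ circle(D,10.00): a=-1.1414, h=2.7744
  candidates: C₊=(-2.9817,-0.6050) cross=23.488; C₋=(-1.1226,-5.8330) cross=-23.488
  mode - wants cross < 0 → take C=(-1.1226,-5.8330) (cross=-23.488)
ex = (C−B)/|BC| = (-0.0486,-0.9988); ey = (0.9988,-0.0486)
P = B + 3.25·ex + 0.92·ey = (-0.2158,-6.1274)

-0.22 -6.13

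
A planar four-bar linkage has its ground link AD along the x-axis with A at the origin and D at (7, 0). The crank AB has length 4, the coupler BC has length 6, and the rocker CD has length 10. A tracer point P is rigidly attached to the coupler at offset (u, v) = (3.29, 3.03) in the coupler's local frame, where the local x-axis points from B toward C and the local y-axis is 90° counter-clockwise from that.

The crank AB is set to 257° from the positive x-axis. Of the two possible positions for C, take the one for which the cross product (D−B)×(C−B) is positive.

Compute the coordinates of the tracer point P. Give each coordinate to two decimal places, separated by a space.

A=(0,0), D=(7.00,0)
B = A + 4.00·(cos257°, sin257°) = (-0.8998, -3.8975)
|BD| = 8.8089
circle(B,6.00) ∩ circle(D,10.00): a=0.7718, h=5.9502
  candidates: C₊=(-2.8403,1.7801) cross=52.415; C₋=(2.4250,-8.8921) cross=-52.415
  mode + wants cross > 0 → take C=(-2.8403,1.7801) (cross=52.415)
ex = (C−B)/|BC| = (-0.3234,0.9463); ey = (-0.9463,-0.3234)
P = B + 3.29·ex + 3.03·ey = (-4.8310,-1.7642)

-4.83 -1.76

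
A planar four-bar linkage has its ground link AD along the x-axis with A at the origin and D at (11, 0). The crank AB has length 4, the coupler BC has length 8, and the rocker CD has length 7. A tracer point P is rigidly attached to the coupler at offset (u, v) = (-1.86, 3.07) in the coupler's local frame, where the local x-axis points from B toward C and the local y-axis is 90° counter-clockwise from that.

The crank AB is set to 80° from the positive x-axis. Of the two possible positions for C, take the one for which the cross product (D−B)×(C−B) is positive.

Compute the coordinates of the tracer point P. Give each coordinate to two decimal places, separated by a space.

-2.04 6.27

A=(0,0), D=(11.00,0)
B = A + 4.00·(cos80°, sin80°) = (0.6946, 3.9392)
|BD| = 11.0326
circle(B,8.00) ∩ circle(D,7.00): a=6.1961, h=5.0604
  candidates: C₊=(8.2891,6.4538) cross=55.830; C₋=(4.6754,-3.0000) cross=-55.830
  mode + wants cross > 0 → take C=(8.2891,6.4538) (cross=55.830)
ex = (C−B)/|BC| = (0.9493,0.3143); ey = (-0.3143,0.9493)
P = B + -1.86·ex + 3.07·ey = (-2.0361,6.2690)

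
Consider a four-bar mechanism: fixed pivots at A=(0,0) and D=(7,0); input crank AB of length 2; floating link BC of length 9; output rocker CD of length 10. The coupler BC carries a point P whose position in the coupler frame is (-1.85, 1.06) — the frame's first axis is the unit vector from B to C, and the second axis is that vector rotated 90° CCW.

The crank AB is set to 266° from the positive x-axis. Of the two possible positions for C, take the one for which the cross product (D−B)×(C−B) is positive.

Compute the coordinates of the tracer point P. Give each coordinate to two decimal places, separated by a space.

-1.20 -3.84

A=(0,0), D=(7.00,0)
B = A + 2.00·(cos266°, sin266°) = (-0.1395, -1.9951)
|BD| = 7.4130
circle(B,9.00) ∩ circle(D,10.00): a=2.4250, h=8.6671
  candidates: C₊=(-0.1367,7.0049) cross=64.250; C₋=(4.5287,-9.6898) cross=-64.250
  mode + wants cross > 0 → take C=(-0.1367,7.0049) (cross=64.250)
ex = (C−B)/|BC| = (0.0003,1.0000); ey = (-1.0000,0.0003)
P = B + -1.85·ex + 1.06·ey = (-1.2001,-3.8448)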